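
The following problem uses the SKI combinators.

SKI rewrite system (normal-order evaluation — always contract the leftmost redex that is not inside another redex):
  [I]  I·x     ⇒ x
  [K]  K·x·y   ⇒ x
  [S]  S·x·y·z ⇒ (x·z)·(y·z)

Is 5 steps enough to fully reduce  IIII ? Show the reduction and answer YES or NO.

Answer: YES — reaches normal form I in 3 ≤ 5 steps

Working:
  start: IIII
  step 1: III
  step 2: II
  step 3: I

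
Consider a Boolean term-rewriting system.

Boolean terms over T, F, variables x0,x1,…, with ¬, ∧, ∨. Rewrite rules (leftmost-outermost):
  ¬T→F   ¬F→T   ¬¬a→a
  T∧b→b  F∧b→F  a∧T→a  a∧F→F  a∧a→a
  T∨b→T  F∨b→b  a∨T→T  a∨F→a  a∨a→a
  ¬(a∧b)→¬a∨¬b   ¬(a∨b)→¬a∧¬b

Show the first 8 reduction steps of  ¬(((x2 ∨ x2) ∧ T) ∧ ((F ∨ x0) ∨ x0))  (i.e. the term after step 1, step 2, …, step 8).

  start: ¬(((x2 ∨ x2) ∧ T) ∧ ((F ∨ x0) ∨ x0))
  step 1: ¬((x2 ∨ x2) ∧ T) ∨ ¬((F ∨ x0) ∨ x0)
  step 2: (¬(x2 ∨ x2) ∨ ¬T) ∨ ¬((F ∨ x0) ∨ x0)
  step 3: ((¬x2 ∧ ¬x2) ∨ ¬T) ∨ ¬((F ∨ x0) ∨ x0)
  step 4: (¬x2 ∨ ¬T) ∨ ¬((F ∨ x0) ∨ x0)
  step 5: (¬x2 ∨ F) ∨ ¬((F ∨ x0) ∨ x0)
  step 6: ¬x2 ∨ ¬((F ∨ x0) ∨ x0)
  step 7: ¬x2 ∨ (¬(F ∨ x0) ∧ ¬x0)
  step 8: ¬x2 ∨ ((¬F ∧ ¬x0) ∧ ¬x0)

Answer: after 8 steps: ¬x2 ∨ ((¬F ∧ ¬x0) ∧ ¬x0)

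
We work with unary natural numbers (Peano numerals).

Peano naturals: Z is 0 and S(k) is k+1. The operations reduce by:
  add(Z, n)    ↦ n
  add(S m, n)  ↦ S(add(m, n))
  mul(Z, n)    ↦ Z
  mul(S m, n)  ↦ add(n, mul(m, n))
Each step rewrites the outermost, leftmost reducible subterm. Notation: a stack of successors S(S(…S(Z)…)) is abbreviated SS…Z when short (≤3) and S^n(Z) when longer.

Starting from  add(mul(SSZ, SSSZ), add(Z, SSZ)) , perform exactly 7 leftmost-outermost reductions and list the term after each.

  start: add(mul(SSZ, SSSZ), add(Z, SSZ))
  step 1: add(add(SSSZ, mul(SZ, SSSZ)), add(Z, SSZ))
  step 2: add(S(add(SSZ, mul(SZ, SSSZ))), add(Z, SSZ))
  step 3: S(add(add(SSZ, mul(SZ, SSSZ)), add(Z, SSZ)))
  step 4: S(add(S(add(SZ, mul(SZ, SSSZ))), add(Z, SSZ)))
  step 5: S(S(add(add(SZ, mul(SZ, SSSZ)), add(Z, SSZ))))
  step 6: S(S(add(S(add(Z, mul(SZ, SSSZ))), add(Z, SSZ))))
  step 7: S(S(S(add(add(Z, mul(SZ, SSSZ)), add(Z, SSZ)))))

Answer: after 7 steps: S(S(S(add(add(Z, mul(SZ, SSSZ)), add(Z, SSZ)))))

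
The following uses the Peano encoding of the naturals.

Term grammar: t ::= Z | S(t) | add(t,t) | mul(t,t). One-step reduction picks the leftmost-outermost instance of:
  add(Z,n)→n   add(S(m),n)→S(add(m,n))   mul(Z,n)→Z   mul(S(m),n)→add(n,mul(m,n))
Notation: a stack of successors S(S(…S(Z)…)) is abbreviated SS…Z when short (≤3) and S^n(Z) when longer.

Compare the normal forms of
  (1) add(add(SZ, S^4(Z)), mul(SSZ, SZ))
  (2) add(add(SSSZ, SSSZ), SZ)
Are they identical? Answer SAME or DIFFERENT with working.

Term A:
  start: add(add(SZ, S^4(Z)), mul(SSZ, SZ))
  →1  add(S(add(Z, S^4(Z))), mul(SSZ, SZ))
  →2  S(add(add(Z, S^4(Z)), mul(SSZ, SZ)))
  →3  S(add(S^4(Z), mul(SSZ, SZ)))
  →4  S(S(add(SSSZ, mul(SSZ, SZ))))
  →5  S(S(S(add(SSZ, mul(SSZ, SZ)))))
  →6  S(S(S(S(add(SZ, mul(SSZ, SZ))))))
  →7  S(S(S(S(S(add(Z, mul(SSZ, SZ)))))))
  →8  S(S(S(S(S(mul(SSZ, SZ))))))
  →9  S(S(S(S(S(add(SZ, mul(SZ, SZ)))))))
  →10  S(S(S(S(S(S(add(Z, mul(SZ, SZ))))))))
  →11  S(S(S(S(S(S(mul(SZ, SZ)))))))
  →12  S(S(S(S(S(S(add(SZ, mul(Z, SZ))))))))
  →13  S(S(S(S(S(S(S(add(Z, mul(Z, SZ)))))))))
  →14  S(S(S(S(S(S(S(mul(Z, SZ))))))))
  →15  S^7(Z)

Term B:
  start: add(add(SSSZ, SSSZ), SZ)
  →1  add(S(add(SSZ, SSSZ)), SZ)
  →2  S(add(add(SSZ, SSSZ), SZ))
  →3  S(add(S(add(SZ, SSSZ)), SZ))
  →4  S(S(add(add(SZ, SSSZ), SZ)))
  →5  S(S(add(S(add(Z, SSSZ)), SZ)))
  →6  S(S(S(add(add(Z, SSSZ), SZ))))
  →7  S(S(S(add(SSSZ, SZ))))
  →8  S(S(S(S(add(SSZ, SZ)))))
  →9  S(S(S(S(S(add(SZ, SZ))))))
  →10  S(S(S(S(S(S(add(Z, SZ)))))))
  →11  S^7(Z)

Answer: SAME — A ⇓ S^7(Z), B ⇓ S^7(Z)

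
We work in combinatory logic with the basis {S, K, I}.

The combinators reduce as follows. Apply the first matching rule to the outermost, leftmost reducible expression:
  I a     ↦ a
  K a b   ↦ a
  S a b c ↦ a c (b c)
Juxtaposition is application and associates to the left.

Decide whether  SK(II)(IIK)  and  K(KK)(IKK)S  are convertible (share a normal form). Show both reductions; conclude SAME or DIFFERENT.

Term A:
  start: SK(II)(IIK)
  step 1: K(IIK)(II(IIK))
  step 2: IIK
  step 3: IK
  step 4: K

Term B:
  start: K(KK)(IKK)S
  step 1: KKS
  step 2: K

Answer: SAME — A ⇓ K, B ⇓ K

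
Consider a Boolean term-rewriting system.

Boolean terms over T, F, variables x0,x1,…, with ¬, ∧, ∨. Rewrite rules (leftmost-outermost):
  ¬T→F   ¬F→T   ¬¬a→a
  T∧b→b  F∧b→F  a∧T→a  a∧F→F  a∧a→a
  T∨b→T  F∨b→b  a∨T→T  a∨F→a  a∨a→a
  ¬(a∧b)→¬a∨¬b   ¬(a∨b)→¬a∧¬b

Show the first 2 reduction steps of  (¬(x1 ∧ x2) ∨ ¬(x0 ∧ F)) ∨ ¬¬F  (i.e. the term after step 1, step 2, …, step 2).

  start: (¬(x1 ∧ x2) ∨ ¬(x0 ∧ F)) ∨ ¬¬F
  [1] ((¬x1 ∨ ¬x2) ∨ ¬(x0 ∧ F)) ∨ ¬¬F
  [2] ((¬x1 ∨ ¬x2) ∨ (¬x0 ∨ ¬F)) ∨ ¬¬F

Answer: after 2 steps: ((¬x1 ∨ ¬x2) ∨ (¬x0 ∨ ¬F)) ∨ ¬¬F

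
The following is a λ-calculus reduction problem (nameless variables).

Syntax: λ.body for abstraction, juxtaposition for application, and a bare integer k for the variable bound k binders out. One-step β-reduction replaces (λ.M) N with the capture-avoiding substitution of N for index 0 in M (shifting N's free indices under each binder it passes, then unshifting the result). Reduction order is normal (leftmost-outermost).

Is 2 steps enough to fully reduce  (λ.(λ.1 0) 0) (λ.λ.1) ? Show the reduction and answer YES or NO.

  start: (λ.(λ.1 0) 0) (λ.λ.1)
  step 1: (λ.(λ.λ.1) 0) (λ.λ.1)
  step 2: (λ.λ.1) (λ.λ.1)

Answer: NO — after 2 steps the term is (λ.λ.1) (λ.λ.1), not yet normal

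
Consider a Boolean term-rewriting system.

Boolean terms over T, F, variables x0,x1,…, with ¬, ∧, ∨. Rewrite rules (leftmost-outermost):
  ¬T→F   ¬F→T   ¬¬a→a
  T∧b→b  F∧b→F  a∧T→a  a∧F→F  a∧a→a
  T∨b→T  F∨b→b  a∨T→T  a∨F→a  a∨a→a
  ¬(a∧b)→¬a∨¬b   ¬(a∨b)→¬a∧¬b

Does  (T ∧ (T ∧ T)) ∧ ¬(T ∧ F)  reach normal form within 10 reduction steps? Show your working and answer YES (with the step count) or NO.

  start: (T ∧ (T ∧ T)) ∧ ¬(T ∧ F)
  step 1: (T ∧ T) ∧ ¬(T ∧ F)
  step 2: T ∧ ¬(T ∧ F)
  step 3: ¬(T ∧ F)
  step 4: ¬T ∨ ¬F
  step 5: F ∨ ¬F
  step 6: ¬F
  step 7: T

Answer: YES — reaches normal form T in 7 ≤ 10 steps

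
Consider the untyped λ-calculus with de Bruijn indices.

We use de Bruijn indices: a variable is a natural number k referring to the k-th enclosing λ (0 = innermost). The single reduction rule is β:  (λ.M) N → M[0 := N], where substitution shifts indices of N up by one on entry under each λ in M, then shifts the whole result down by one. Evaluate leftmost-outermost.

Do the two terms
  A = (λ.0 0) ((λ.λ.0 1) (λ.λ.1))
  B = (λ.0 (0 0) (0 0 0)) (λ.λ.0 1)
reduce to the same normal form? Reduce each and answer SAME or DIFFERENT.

Term A:
  start: (λ.0 0) ((λ.λ.0 1) (λ.λ.1))
  →1  (λ.λ.0 1) (λ.λ.1) ((λ.λ.0 1) (λ.λ.1))
  →2  (λ.0 (λ.λ.1)) ((λ.λ.0 1) (λ.λ.1))
  →3  (λ.λ.0 1) (λ.λ.1) (λ.λ.1)
  →4  (λ.0 (λ.λ.1)) (λ.λ.1)
  →5  (λ.λ.1) (λ.λ.1)
  →6  λ.λ.λ.1

Term B:
  start: (λ.0 (0 0) (0 0 0)) (λ.λ.0 1)
  →1  (λ.λ.0 1) ((λ.λ.0 1) (λ.λ.0 1)) ((λ.λ.0 1) (λ.λ.0 1) (λ.λ.0 1))
  →2  (λ.0 ((λ.λ.0 1) (λ.λ.0 1))) ((λ.λ.0 1) (λ.λ.0 1) (λ.λ.0 1))
  →3  (λ.λ.0 1) (λ.λ.0 1) (λ.λ.0 1) ((λ.λ.0 1) (λ.λ.0 1))
  →4  (λ.0 (λ.λ.0 1)) (λ.λ.0 1) ((λ.λ.0 1) (λ.λ.0 1))
  →5  (λ.λ.0 1) (λ.λ.0 1) ((λ.λ.0 1) (λ.λ.0 1))
  →6  (λ.0 (λ.λ.0 1)) ((λ.λ.0 1) (λ.λ.0 1))
  →7  (λ.λ.0 1) (λ.λ.0 1) (λ.λ.0 1)
  →8  (λ.0 (λ.λ.0 1)) (λ.λ.0 1)
  →9  (λ.λ.0 1) (λ.λ.0 1)
  →10  λ.0 (λ.λ.0 1)

Answer: DIFFERENT — A ⇓ λ.λ.λ.1, B ⇓ λ.0 (λ.λ.0 1)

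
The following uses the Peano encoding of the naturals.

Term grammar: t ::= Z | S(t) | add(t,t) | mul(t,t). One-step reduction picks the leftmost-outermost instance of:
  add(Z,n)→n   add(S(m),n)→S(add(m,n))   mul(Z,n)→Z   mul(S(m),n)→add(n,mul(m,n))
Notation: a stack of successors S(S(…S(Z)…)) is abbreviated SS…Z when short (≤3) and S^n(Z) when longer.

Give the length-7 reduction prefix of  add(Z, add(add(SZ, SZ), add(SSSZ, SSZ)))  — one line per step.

Answer: after 7 steps: S(S(S(add(SSZ, SSZ))))

Reduction:
  start: add(Z, add(add(SZ, SZ), add(SSSZ, SSZ)))
  step 1: add(add(SZ, SZ), add(SSSZ, SSZ))
  step 2: add(S(add(Z, SZ)), add(SSSZ, SSZ))
  step 3: S(add(add(Z, SZ), add(SSSZ, SSZ)))
  step 4: S(add(SZ, add(SSSZ, SSZ)))
  step 5: S(S(add(Z, add(SSSZ, SSZ))))
  step 6: S(S(add(SSSZ, SSZ)))
  step 7: S(S(S(add(SSZ, SSZ))))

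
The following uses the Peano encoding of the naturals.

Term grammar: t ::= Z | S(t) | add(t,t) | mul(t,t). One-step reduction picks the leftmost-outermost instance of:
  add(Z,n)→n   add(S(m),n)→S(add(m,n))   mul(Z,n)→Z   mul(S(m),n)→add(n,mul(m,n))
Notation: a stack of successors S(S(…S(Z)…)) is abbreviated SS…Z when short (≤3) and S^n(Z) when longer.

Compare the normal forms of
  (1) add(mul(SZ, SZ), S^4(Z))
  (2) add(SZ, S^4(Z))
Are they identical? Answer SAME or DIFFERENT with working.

Term A:
  start: add(mul(SZ, SZ), S^4(Z))
  →1  add(add(SZ, mul(Z, SZ)), S^4(Z))
  →2  add(S(add(Z, mul(Z, SZ))), S^4(Z))
  →3  S(add(add(Z, mul(Z, SZ)), S^4(Z)))
  →4  S(add(mul(Z, SZ), S^4(Z)))
  →5  S(add(Z, S^4(Z)))
  →6  S^5(Z)

Term B:
  start: add(SZ, S^4(Z))
  →1  S(add(Z, S^4(Z)))
  →2  S^5(Z)

Answer: SAME — A ⇓ S^5(Z), B ⇓ S^5(Z)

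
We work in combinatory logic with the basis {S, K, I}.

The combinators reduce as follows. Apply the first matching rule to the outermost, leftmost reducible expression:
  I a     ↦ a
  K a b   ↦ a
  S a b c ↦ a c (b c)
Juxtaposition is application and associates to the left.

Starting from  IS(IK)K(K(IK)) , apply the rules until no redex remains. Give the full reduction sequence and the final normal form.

Answer: normal form = KK  (in 5 steps)

Derivation:
  start: IS(IK)K(K(IK))
  step 1: S(IK)K(K(IK))
  step 2: IK(K(IK))(K(K(IK)))
  step 3: K(K(IK))(K(K(IK)))
  step 4: K(IK)
  step 5: KK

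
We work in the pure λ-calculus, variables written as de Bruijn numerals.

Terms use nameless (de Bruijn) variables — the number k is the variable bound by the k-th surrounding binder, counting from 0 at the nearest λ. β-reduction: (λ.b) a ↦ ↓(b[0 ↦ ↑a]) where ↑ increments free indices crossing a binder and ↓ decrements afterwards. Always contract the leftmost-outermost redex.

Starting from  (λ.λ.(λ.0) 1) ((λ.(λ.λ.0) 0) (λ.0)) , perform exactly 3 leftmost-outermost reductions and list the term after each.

  start: (λ.λ.(λ.0) 1) ((λ.(λ.λ.0) 0) (λ.0))
  →1  λ.(λ.0) ((λ.(λ.λ.0) 0) (λ.0))
  →2  λ.(λ.(λ.λ.0) 0) (λ.0)
  →3  λ.(λ.λ.0) (λ.0)

Answer: after 3 steps: λ.(λ.λ.0) (λ.0)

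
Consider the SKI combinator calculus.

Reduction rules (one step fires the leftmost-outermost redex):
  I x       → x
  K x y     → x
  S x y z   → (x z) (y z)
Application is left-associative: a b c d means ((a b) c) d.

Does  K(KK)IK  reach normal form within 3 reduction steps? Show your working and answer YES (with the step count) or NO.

  start: K(KK)IK
  step 1: KKK
  step 2: K

Answer: YES — reaches normal form K in 2 ≤ 3 steps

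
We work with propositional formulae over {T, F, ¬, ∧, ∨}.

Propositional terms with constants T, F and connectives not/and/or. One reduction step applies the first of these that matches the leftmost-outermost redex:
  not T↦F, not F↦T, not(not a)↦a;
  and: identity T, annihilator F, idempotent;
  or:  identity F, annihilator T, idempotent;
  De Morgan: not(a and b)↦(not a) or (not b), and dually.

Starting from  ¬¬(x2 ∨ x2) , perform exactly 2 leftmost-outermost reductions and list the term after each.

  start: ¬¬(x2 ∨ x2)
  →1  x2 ∨ x2
  →2  x2

Answer: after 2 steps: x2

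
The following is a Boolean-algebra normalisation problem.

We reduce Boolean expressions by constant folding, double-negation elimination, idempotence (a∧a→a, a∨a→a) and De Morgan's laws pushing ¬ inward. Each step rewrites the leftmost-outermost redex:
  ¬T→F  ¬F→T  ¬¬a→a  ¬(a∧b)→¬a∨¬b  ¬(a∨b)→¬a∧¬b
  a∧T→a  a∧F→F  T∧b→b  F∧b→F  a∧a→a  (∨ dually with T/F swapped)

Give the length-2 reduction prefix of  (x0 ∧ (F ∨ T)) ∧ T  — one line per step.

  start: (x0 ∧ (F ∨ T)) ∧ T
  →1  x0 ∧ (F ∨ T)
  →2  x0 ∧ T

Answer: after 2 steps: x0 ∧ T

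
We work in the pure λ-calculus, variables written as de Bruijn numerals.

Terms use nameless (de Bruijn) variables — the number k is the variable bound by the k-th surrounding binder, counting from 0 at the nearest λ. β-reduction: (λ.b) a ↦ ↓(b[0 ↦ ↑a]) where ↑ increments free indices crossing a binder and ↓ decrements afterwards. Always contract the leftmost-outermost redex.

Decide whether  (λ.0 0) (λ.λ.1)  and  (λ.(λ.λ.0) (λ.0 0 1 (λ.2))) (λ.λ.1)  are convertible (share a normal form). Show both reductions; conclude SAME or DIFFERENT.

Answer: DIFFERENT — A ⇓ λ.λ.λ.1, B ⇓ λ.0

Working:
Term A:
  start: (λ.0 0) (λ.λ.1)
  [1] (λ.λ.1) (λ.λ.1)
  [2] λ.λ.λ.1

Term B:
  start: (λ.(λ.λ.0) (λ.0 0 1 (λ.2))) (λ.λ.1)
  [1] (λ.λ.0) (λ.0 0 (λ.λ.1) (λ.λ.λ.1))
  [2] λ.0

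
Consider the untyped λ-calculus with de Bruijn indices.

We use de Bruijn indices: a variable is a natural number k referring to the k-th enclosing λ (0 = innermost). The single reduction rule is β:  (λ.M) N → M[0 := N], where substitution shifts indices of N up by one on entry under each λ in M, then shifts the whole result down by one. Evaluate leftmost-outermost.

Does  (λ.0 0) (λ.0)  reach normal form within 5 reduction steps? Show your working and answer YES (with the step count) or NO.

Answer: YES — reaches normal form λ.0 in 2 ≤ 5 steps

Reduction:
  start: (λ.0 0) (λ.0)
  [1] (λ.0) (λ.0)
  [2] λ.0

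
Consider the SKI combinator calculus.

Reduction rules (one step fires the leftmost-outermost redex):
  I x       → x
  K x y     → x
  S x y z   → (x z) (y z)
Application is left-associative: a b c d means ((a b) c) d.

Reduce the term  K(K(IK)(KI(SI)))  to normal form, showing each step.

Answer: normal form = KK  (in 2 steps)

Derivation:
  start: K(K(IK)(KI(SI)))
  →1  K(IK)
  →2  KK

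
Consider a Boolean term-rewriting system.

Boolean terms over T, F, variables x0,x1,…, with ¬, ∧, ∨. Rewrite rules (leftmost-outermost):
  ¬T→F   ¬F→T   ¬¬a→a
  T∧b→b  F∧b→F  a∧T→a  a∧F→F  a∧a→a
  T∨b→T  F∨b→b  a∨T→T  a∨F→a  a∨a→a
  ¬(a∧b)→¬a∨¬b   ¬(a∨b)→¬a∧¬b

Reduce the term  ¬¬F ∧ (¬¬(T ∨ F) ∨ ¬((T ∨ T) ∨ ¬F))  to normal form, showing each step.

Answer: normal form = F  (in 2 steps)

Working:
  start: ¬¬F ∧ (¬¬(T ∨ F) ∨ ¬((T ∨ T) ∨ ¬F))
  step 1: F ∧ (¬¬(T ∨ F) ∨ ¬((T ∨ T) ∨ ¬F))
  step 2: F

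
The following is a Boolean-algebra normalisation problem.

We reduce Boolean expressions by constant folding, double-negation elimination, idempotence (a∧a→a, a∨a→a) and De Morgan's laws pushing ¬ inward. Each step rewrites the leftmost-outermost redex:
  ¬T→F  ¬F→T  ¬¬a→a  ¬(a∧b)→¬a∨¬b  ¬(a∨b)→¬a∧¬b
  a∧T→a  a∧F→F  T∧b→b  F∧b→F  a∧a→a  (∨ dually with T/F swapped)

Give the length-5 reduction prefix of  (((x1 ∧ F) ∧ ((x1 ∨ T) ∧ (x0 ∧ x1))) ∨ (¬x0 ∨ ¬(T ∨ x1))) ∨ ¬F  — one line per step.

  start: (((x1 ∧ F) ∧ ((x1 ∨ T) ∧ (x0 ∧ x1))) ∨ (¬x0 ∨ ¬(T ∨ x1))) ∨ ¬F
  step 1: ((F ∧ ((x1 ∨ T) ∧ (x0 ∧ x1))) ∨ (¬x0 ∨ ¬(T ∨ x1))) ∨ ¬F
  step 2: (F ∨ (¬x0 ∨ ¬(T ∨ x1))) ∨ ¬F
  step 3: (¬x0 ∨ ¬(T ∨ x1)) ∨ ¬F
  step 4: (¬x0 ∨ (¬T ∧ ¬x1)) ∨ ¬F
  step 5: (¬x0 ∨ (F ∧ ¬x1)) ∨ ¬F

Answer: after 5 steps: (¬x0 ∨ (F ∧ ¬x1)) ∨ ¬F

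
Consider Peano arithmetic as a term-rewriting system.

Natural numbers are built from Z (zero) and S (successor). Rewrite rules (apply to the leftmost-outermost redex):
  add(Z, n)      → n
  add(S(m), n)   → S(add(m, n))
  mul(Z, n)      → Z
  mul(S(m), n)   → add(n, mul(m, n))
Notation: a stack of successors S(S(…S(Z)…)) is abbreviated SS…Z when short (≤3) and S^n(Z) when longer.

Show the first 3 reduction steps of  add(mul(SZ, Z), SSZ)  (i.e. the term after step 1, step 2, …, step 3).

Answer: after 3 steps: add(Z, SSZ)

Derivation:
  start: add(mul(SZ, Z), SSZ)
  step 1: add(add(Z, mul(Z, Z)), SSZ)
  step 2: add(mul(Z, Z), SSZ)
  step 3: add(Z, SSZ)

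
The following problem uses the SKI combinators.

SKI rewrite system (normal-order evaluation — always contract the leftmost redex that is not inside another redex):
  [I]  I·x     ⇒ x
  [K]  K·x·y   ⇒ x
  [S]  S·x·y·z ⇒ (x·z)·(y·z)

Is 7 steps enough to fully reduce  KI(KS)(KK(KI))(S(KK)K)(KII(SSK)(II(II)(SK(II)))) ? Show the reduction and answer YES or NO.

Answer: YES — reaches normal form S(KK)K in 4 ≤ 7 steps

Working:
  start: KI(KS)(KK(KI))(S(KK)K)(KII(SSK)(II(II)(SK(II))))
  [1] I(KK(KI))(S(KK)K)(KII(SSK)(II(II)(SK(II))))
  [2] KK(KI)(S(KK)K)(KII(SSK)(II(II)(SK(II))))
  [3] K(S(KK)K)(KII(SSK)(II(II)(SK(II))))
  [4] S(KK)K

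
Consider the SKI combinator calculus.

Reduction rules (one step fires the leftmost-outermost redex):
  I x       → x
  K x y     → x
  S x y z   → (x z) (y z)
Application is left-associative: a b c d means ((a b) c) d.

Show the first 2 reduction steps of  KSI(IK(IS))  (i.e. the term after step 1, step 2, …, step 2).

  start: KSI(IK(IS))
  step 1: S(IK(IS))
  step 2: S(K(IS))

Answer: after 2 steps: S(K(IS))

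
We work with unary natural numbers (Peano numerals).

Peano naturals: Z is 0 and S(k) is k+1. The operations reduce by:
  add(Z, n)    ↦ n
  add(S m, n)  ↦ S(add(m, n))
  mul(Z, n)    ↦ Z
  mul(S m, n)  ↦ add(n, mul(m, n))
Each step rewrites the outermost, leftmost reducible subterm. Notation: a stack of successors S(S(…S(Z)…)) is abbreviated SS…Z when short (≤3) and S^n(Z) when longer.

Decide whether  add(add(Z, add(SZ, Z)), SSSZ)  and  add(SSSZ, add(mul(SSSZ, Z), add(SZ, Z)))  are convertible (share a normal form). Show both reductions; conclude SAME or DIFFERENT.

Answer: SAME — A ⇓ S^4(Z), B ⇓ S^4(Z)

Working:
Term A:
  start: add(add(Z, add(SZ, Z)), SSSZ)
  →1  add(add(SZ, Z), SSSZ)
  →2  add(S(add(Z, Z)), SSSZ)
  →3  S(add(add(Z, Z), SSSZ))
  →4  S(add(Z, SSSZ))
  →5  S^4(Z)

Term B:
  start: add(SSSZ, add(mul(SSSZ, Z), add(SZ, Z)))
  →1  S(add(SSZ, add(mul(SSSZ, Z), add(SZ, Z))))
  →2  S(S(add(SZ, add(mul(SSSZ, Z), add(SZ, Z)))))
  →3  S(S(S(add(Z, add(mul(SSSZ, Z), add(SZ, Z))))))
  →4  S(S(S(add(mul(SSSZ, Z), add(SZ, Z)))))
  →5  S(S(S(add(add(Z, mul(SSZ, Z)), add(SZ, Z)))))
  →6  S(S(S(add(mul(SSZ, Z), add(SZ, Z)))))
  →7  S(S(S(add(add(Z, mul(SZ, Z)), add(SZ, Z)))))
  →8  S(S(S(add(mul(SZ, Z), add(SZ, Z)))))
  →9  S(S(S(add(add(Z, mul(Z, Z)), add(SZ, Z)))))
  →10  S(S(S(add(mul(Z, Z), add(SZ, Z)))))
  →11  S(S(S(add(Z, add(SZ, Z)))))
  →12  S(S(S(add(SZ, Z))))
  →13  S(S(S(S(add(Z, Z)))))
  →14  S^4(Z)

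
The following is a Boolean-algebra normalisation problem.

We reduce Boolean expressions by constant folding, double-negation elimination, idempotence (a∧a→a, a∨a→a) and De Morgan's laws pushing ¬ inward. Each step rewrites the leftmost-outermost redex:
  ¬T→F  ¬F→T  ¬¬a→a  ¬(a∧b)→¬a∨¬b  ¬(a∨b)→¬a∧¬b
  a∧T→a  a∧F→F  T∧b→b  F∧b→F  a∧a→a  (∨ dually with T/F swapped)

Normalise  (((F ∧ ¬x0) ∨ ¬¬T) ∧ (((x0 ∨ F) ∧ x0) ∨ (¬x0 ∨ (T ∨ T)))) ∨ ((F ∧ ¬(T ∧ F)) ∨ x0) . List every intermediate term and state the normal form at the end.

  start: (((F ∧ ¬x0) ∨ ¬¬T) ∧ (((x0 ∨ F) ∧ x0) ∨ (¬x0 ∨ (T ∨ T)))) ∨ ((F ∧ ¬(T ∧ F)) ∨ x0)
  step 1: ((F ∨ ¬¬T) ∧ (((x0 ∨ F) ∧ x0) ∨ (¬x0 ∨ (T ∨ T)))) ∨ ((F ∧ ¬(T ∧ F)) ∨ x0)
  step 2: (¬¬T ∧ (((x0 ∨ F) ∧ x0) ∨ (¬x0 ∨ (T ∨ T)))) ∨ ((F ∧ ¬(T ∧ F)) ∨ x0)
  step 3: (T ∧ (((x0 ∨ F) ∧ x0) ∨ (¬x0 ∨ (T ∨ T)))) ∨ ((F ∧ ¬(T ∧ F)) ∨ x0)
  step 4: (((x0 ∨ F) ∧ x0) ∨ (¬x0 ∨ (T ∨ T))) ∨ ((F ∧ ¬(T ∧ F)) ∨ x0)
  step 5: ((x0 ∧ x0) ∨ (¬x0 ∨ (T ∨ T))) ∨ ((F ∧ ¬(T ∧ F)) ∨ x0)
  step 6: (x0 ∨ (¬x0 ∨ (T ∨ T))) ∨ ((F ∧ ¬(T ∧ F)) ∨ x0)
  step 7: (x0 ∨ (¬x0 ∨ T)) ∨ ((F ∧ ¬(T ∧ F)) ∨ x0)
  step 8: (x0 ∨ T) ∨ ((F ∧ ¬(T ∧ F)) ∨ x0)
  step 9: T ∨ ((F ∧ ¬(T ∧ F)) ∨ x0)
  step 10: T

Answer: normal form = T  (in 10 steps)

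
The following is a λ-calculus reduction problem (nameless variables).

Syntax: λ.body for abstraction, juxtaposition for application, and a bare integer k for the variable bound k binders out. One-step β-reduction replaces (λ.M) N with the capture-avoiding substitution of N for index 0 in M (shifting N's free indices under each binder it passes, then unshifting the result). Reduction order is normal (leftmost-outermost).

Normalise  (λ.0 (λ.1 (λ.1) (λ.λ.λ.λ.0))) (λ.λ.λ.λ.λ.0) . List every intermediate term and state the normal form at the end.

Answer: normal form = λ.λ.λ.λ.0  (in 2 steps)

Reduction:
  start: (λ.0 (λ.1 (λ.1) (λ.λ.λ.λ.0))) (λ.λ.λ.λ.λ.0)
  [1] (λ.λ.λ.λ.λ.0) (λ.(λ.λ.λ.λ.λ.0) (λ.1) (λ.λ.λ.λ.0))
  [2] λ.λ.λ.λ.0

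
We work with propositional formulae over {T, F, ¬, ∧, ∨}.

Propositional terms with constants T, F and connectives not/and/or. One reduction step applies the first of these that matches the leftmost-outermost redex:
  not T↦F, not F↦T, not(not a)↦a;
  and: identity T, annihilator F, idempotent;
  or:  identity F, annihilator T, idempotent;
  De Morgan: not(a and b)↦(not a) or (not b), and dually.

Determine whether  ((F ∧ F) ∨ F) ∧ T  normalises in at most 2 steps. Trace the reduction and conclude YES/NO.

  start: ((F ∧ F) ∨ F) ∧ T
  →1  (F ∧ F) ∨ F
  →2  F ∧ F

Answer: NO — after 2 steps the term is F ∧ F, not yet normal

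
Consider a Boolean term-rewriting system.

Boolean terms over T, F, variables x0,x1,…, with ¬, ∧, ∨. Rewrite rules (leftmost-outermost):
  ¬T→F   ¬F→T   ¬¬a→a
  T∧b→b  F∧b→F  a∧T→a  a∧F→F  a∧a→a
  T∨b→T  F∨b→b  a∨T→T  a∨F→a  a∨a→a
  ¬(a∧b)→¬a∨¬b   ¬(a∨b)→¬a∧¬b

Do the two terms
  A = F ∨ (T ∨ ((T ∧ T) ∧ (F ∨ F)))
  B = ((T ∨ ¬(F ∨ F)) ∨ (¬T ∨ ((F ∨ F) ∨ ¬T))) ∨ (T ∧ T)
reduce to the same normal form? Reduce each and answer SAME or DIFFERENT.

Answer: SAME — A ⇓ T, B ⇓ T

Derivation:
Term A:
  start: F ∨ (T ∨ ((T ∧ T) ∧ (F ∨ F)))
  step 1: T ∨ ((T ∧ T) ∧ (F ∨ F))
  step 2: T

Term B:
  start: ((T ∨ ¬(F ∨ F)) ∨ (¬T ∨ ((F ∨ F) ∨ ¬T))) ∨ (T ∧ T)
  step 1: (T ∨ (¬T ∨ ((F ∨ F) ∨ ¬T))) ∨ (T ∧ T)
  step 2: T ∨ (T ∧ T)
  step 3: T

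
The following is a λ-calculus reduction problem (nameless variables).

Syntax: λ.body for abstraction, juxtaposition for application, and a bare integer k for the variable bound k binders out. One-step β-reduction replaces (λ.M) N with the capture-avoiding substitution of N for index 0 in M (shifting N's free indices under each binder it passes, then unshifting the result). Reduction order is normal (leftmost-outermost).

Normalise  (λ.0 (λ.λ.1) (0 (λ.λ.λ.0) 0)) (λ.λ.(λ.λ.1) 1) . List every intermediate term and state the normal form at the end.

Answer: normal form = λ.λ.λ.1  (in 4 steps)

Working:
  start: (λ.0 (λ.λ.1) (0 (λ.λ.λ.0) 0)) (λ.λ.(λ.λ.1) 1)
  →1  (λ.λ.(λ.λ.1) 1) (λ.λ.1) ((λ.λ.(λ.λ.1) 1) (λ.λ.λ.0) (λ.λ.(λ.λ.1) 1))
  →2  (λ.(λ.λ.1) (λ.λ.1)) ((λ.λ.(λ.λ.1) 1) (λ.λ.λ.0) (λ.λ.(λ.λ.1) 1))
  →3  (λ.λ.1) (λ.λ.1)
  →4  λ.λ.λ.1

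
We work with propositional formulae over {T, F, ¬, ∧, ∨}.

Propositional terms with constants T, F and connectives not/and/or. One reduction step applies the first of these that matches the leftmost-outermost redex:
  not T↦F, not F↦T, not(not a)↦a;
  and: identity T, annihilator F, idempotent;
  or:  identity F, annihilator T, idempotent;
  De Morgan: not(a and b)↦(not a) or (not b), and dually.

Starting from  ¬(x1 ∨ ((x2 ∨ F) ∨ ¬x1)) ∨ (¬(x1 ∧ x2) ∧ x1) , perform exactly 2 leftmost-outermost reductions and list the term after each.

Answer: after 2 steps: (¬x1 ∧ (¬(x2 ∨ F) ∧ ¬¬x1)) ∨ (¬(x1 ∧ x2) ∧ x1)

Derivation:
  start: ¬(x1 ∨ ((x2 ∨ F) ∨ ¬x1)) ∨ (¬(x1 ∧ x2) ∧ x1)
  step 1: (¬x1 ∧ ¬((x2 ∨ F) ∨ ¬x1)) ∨ (¬(x1 ∧ x2) ∧ x1)
  step 2: (¬x1 ∧ (¬(x2 ∨ F) ∧ ¬¬x1)) ∨ (¬(x1 ∧ x2) ∧ x1)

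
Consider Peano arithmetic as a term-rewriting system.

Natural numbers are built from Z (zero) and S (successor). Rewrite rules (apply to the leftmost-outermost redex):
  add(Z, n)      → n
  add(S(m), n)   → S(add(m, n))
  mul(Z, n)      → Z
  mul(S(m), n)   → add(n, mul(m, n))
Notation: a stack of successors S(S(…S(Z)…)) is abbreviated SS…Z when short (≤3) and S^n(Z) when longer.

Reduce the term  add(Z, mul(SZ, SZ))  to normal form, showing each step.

  start: add(Z, mul(SZ, SZ))
  →1  mul(SZ, SZ)
  →2  add(SZ, mul(Z, SZ))
  →3  S(add(Z, mul(Z, SZ)))
  →4  S(mul(Z, SZ))
  →5  SZ

Answer: normal form = SZ  (in 5 steps)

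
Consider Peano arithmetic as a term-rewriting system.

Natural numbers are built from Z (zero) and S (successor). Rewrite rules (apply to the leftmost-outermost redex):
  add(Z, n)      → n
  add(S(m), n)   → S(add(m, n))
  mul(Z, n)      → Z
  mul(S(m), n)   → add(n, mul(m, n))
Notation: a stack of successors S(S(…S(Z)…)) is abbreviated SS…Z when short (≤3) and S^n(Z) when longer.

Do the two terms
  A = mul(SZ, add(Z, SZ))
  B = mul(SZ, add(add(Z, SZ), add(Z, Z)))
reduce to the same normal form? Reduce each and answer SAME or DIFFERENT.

Answer: SAME — A ⇓ SZ, B ⇓ SZ

Working:
Term A:
  start: mul(SZ, add(Z, SZ))
  [1] add(add(Z, SZ), mul(Z, add(Z, SZ)))
  [2] add(SZ, mul(Z, add(Z, SZ)))
  [3] S(add(Z, mul(Z, add(Z, SZ))))
  [4] S(mul(Z, add(Z, SZ)))
  [5] SZ

Term B:
  start: mul(SZ, add(add(Z, SZ), add(Z, Z)))
  [1] add(add(add(Z, SZ), add(Z, Z)), mul(Z, add(add(Z, SZ), add(Z, Z))))
  [2] add(add(SZ, add(Z, Z)), mul(Z, add(add(Z, SZ), add(Z, Z))))
  [3] add(S(add(Z, add(Z, Z))), mul(Z, add(add(Z, SZ), add(Z, Z))))
  [4] S(add(add(Z, add(Z, Z)), mul(Z, add(add(Z, SZ), add(Z, Z)))))
  [5] S(add(add(Z, Z), mul(Z, add(add(Z, SZ), add(Z, Z)))))
  [6] S(add(Z, mul(Z, add(add(Z, SZ), add(Z, Z)))))
  [7] S(mul(Z, add(add(Z, SZ), add(Z, Z))))
  [8] SZ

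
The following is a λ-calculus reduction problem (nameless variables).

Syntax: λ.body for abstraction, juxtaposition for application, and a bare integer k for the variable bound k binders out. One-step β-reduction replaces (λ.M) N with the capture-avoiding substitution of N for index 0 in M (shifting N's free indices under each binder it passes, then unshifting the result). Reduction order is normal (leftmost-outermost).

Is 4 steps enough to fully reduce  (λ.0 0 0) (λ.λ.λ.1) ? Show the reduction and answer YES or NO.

  start: (λ.0 0 0) (λ.λ.λ.1)
  →1  (λ.λ.λ.1) (λ.λ.λ.1) (λ.λ.λ.1)
  →2  (λ.λ.1) (λ.λ.λ.1)
  →3  λ.λ.λ.λ.1

Answer: YES — reaches normal form λ.λ.λ.λ.1 in 3 ≤ 4 steps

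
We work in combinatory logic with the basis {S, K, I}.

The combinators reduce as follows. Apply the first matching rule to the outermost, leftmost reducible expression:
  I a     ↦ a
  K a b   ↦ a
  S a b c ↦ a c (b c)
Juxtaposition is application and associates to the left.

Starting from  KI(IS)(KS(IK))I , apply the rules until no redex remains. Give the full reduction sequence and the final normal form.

  start: KI(IS)(KS(IK))I
  step 1: I(KS(IK))I
  step 2: KS(IK)I
  step 3: SI

Answer: normal form = SI  (in 3 steps)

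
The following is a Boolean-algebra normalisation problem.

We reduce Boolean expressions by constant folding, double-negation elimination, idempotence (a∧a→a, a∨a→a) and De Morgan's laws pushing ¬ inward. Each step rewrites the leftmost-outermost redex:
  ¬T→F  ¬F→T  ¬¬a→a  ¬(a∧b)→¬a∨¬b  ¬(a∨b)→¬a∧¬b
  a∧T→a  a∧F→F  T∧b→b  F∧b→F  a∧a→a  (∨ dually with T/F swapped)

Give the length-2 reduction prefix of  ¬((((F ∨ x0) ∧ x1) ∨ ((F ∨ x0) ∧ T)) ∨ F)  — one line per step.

Answer: after 2 steps: (¬((F ∨ x0) ∧ x1) ∧ ¬((F ∨ x0) ∧ T)) ∧ ¬F

Working:
  start: ¬((((F ∨ x0) ∧ x1) ∨ ((F ∨ x0) ∧ T)) ∨ F)
  step 1: ¬(((F ∨ x0) ∧ x1) ∨ ((F ∨ x0) ∧ T)) ∧ ¬F
  step 2: (¬((F ∨ x0) ∧ x1) ∧ ¬((F ∨ x0) ∧ T)) ∧ ¬F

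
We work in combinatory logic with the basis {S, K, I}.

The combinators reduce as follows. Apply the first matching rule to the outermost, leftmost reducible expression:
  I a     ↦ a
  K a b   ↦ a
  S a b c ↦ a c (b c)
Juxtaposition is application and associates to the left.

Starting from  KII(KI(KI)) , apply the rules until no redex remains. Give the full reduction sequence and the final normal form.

  start: KII(KI(KI))
  [1] I(KI(KI))
  [2] KI(KI)
  [3] I

Answer: normal form = I  (in 3 steps)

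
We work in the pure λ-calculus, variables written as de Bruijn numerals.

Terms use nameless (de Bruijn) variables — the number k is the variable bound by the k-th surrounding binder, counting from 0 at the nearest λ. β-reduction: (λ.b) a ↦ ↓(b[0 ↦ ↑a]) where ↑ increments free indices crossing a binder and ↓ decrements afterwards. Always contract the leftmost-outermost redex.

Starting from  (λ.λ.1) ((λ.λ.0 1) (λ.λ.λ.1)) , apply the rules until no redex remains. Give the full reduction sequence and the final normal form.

  start: (λ.λ.1) ((λ.λ.0 1) (λ.λ.λ.1))
  step 1: λ.(λ.λ.0 1) (λ.λ.λ.1)
  step 2: λ.λ.0 (λ.λ.λ.1)

Answer: normal form = λ.λ.0 (λ.λ.λ.1)  (in 2 steps)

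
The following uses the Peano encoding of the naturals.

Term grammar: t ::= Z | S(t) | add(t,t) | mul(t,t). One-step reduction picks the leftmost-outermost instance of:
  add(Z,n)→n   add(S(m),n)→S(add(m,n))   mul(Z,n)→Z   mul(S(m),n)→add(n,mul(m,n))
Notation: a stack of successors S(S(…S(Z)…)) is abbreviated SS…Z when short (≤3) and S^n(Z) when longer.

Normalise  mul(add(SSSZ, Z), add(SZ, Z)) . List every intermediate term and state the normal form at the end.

  start: mul(add(SSSZ, Z), add(SZ, Z))
  step 1: mul(S(add(SSZ, Z)), add(SZ, Z))
  step 2: add(add(SZ, Z), mul(add(SSZ, Z), add(SZ, Z)))
  step 3: add(S(add(Z, Z)), mul(add(SSZ, Z), add(SZ, Z)))
  step 4: S(add(add(Z, Z), mul(add(SSZ, Z), add(SZ, Z))))
  step 5: S(add(Z, mul(add(SSZ, Z), add(SZ, Z))))
  step 6: S(mul(add(SSZ, Z), add(SZ, Z)))
  step 7: S(mul(S(add(SZ, Z)), add(SZ, Z)))
  step 8: S(add(add(SZ, Z), mul(add(SZ, Z), add(SZ, Z))))
  step 9: S(add(S(add(Z, Z)), mul(add(SZ, Z), add(SZ, Z))))
  step 10: S(S(add(add(Z, Z), mul(add(SZ, Z), add(SZ, Z)))))
  step 11: S(S(add(Z, mul(add(SZ, Z), add(SZ, Z)))))
  step 12: S(S(mul(add(SZ, Z), add(SZ, Z))))
  step 13: S(S(mul(S(add(Z, Z)), add(SZ, Z))))
  step 14: S(S(add(add(SZ, Z), mul(add(Z, Z), add(SZ, Z)))))
  step 15: S(S(add(S(add(Z, Z)), mul(add(Z, Z), add(SZ, Z)))))
  step 16: S(S(S(add(add(Z, Z), mul(add(Z, Z), add(SZ, Z))))))
  step 17: S(S(S(add(Z, mul(add(Z, Z), add(SZ, Z))))))
  step 18: S(S(S(mul(add(Z, Z), add(SZ, Z)))))
  step 19: S(S(S(mul(Z, add(SZ, Z)))))
  step 20: SSSZ

Answer: normal form = SSSZ  (in 20 steps)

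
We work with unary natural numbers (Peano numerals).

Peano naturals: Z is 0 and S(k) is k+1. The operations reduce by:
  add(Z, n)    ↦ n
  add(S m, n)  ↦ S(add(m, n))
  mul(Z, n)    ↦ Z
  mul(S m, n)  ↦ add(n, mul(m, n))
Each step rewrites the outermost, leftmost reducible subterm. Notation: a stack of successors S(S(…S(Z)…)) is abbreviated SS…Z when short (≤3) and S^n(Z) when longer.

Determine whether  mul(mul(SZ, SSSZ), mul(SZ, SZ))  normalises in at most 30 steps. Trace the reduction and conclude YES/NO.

  start: mul(mul(SZ, SSSZ), mul(SZ, SZ))
  step 1: mul(add(SSSZ, mul(Z, SSSZ)), mul(SZ, SZ))
  step 2: mul(S(add(SSZ, mul(Z, SSSZ))), mul(SZ, SZ))
  step 3: add(mul(SZ, SZ), mul(add(SSZ, mul(Z, SSSZ)), mul(SZ, SZ)))
  step 4: add(add(SZ, mul(Z, SZ)), mul(add(SSZ, mul(Z, SSSZ)), mul(SZ, SZ)))
  step 5: add(S(add(Z, mul(Z, SZ))), mul(add(SSZ, mul(Z, SSSZ)), mul(SZ, SZ)))
  step 6: S(add(add(Z, mul(Z, SZ)), mul(add(SSZ, mul(Z, SSSZ)), mul(SZ, SZ))))
  step 7: S(add(mul(Z, SZ), mul(add(SSZ, mul(Z, SSSZ)), mul(SZ, SZ))))
  step 8: S(add(Z, mul(add(SSZ, mul(Z, SSSZ)), mul(SZ, SZ))))
  step 9: S(mul(add(SSZ, mul(Z, SSSZ)), mul(SZ, SZ)))
  step 10: S(mul(S(add(SZ, mul(Z, SSSZ))), mul(SZ, SZ)))
  step 11: S(add(mul(SZ, SZ), mul(add(SZ, mul(Z, SSSZ)), mul(SZ, SZ))))
  step 12: S(add(add(SZ, mul(Z, SZ)), mul(add(SZ, mul(Z, SSSZ)), mul(SZ, SZ))))
  step 13: S(add(S(add(Z, mul(Z, SZ))), mul(add(SZ, mul(Z, SSSZ)), mul(SZ, SZ))))
  step 14: S(S(add(add(Z, mul(Z, SZ)), mul(add(SZ, mul(Z, SSSZ)), mul(SZ, SZ)))))
  step 15: S(S(add(mul(Z, SZ), mul(add(SZ, mul(Z, SSSZ)), mul(SZ, SZ)))))
  step 16: S(S(add(Z, mul(add(SZ, mul(Z, SSSZ)), mul(SZ, SZ)))))
  step 17: S(S(mul(add(SZ, mul(Z, SSSZ)), mul(SZ, SZ))))
  step 18: S(S(mul(S(add(Z, mul(Z, SSSZ))), mul(SZ, SZ))))
  step 19: S(S(add(mul(SZ, SZ), mul(add(Z, mul(Z, SSSZ)), mul(SZ, SZ)))))
  step 20: S(S(add(add(SZ, mul(Z, SZ)), mul(add(Z, mul(Z, SSSZ)), mul(SZ, SZ)))))
  step 21: S(S(add(S(add(Z, mul(Z, SZ))), mul(add(Z, mul(Z, SSSZ)), mul(SZ, SZ)))))
  step 22: S(S(S(add(add(Z, mul(Z, SZ)), mul(add(Z, mul(Z, SSSZ)), mul(SZ, SZ))))))
  step 23: S(S(S(add(mul(Z, SZ), mul(add(Z, mul(Z, SSSZ)), mul(SZ, SZ))))))
  step 24: S(S(S(add(Z, mul(add(Z, mul(Z, SSSZ)), mul(SZ, SZ))))))
  step 25: S(S(S(mul(add(Z, mul(Z, SSSZ)), mul(SZ, SZ)))))
  step 26: S(S(S(mul(mul(Z, SSSZ), mul(SZ, SZ)))))
  step 27: S(S(S(mul(Z, mul(SZ, SZ)))))
  step 28: SSSZ

Answer: YES — reaches normal form SSSZ in 28 ≤ 30 steps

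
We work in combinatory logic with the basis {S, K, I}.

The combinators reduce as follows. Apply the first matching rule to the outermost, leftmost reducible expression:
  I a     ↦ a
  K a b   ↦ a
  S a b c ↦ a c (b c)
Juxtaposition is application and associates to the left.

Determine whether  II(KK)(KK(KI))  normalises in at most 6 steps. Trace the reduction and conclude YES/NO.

  start: II(KK)(KK(KI))
  [1] I(KK)(KK(KI))
  [2] KK(KK(KI))
  [3] K

Answer: YES — reaches normal form K in 3 ≤ 6 steps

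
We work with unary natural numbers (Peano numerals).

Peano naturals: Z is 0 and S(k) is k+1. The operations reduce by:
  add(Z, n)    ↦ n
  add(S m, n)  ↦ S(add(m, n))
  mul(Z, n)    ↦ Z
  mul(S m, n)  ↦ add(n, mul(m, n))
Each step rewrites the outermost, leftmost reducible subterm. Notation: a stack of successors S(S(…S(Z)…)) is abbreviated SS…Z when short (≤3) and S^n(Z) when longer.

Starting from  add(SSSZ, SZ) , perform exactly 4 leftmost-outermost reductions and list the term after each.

Answer: after 4 steps: S^4(Z)

Derivation:
  start: add(SSSZ, SZ)
  →1  S(add(SSZ, SZ))
  →2  S(S(add(SZ, SZ)))
  →3  S(S(S(add(Z, SZ))))
  →4  S^4(Z)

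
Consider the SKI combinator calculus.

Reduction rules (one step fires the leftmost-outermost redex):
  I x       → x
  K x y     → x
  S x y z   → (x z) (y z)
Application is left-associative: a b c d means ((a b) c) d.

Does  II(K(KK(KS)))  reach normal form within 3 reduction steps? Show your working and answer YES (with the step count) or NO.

  start: II(K(KK(KS)))
  [1] I(K(KK(KS)))
  [2] K(KK(KS))
  [3] KK

Answer: YES — reaches normal form KK in 3 ≤ 3 steps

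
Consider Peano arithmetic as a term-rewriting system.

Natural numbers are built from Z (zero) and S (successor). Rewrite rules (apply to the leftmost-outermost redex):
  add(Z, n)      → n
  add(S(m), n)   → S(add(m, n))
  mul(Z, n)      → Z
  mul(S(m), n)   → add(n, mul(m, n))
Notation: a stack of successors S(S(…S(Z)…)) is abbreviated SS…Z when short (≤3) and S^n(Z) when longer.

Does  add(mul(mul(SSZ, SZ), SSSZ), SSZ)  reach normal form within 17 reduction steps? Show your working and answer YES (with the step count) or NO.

Answer: NO — after 17 steps the term is S(S(S(S(add(S(add(SZ, mul(add(Z, mul(Z, SZ)), SSSZ))), SSZ))))), not yet normal

Derivation:
  start: add(mul(mul(SSZ, SZ), SSSZ), SSZ)
  →1  add(mul(add(SZ, mul(SZ, SZ)), SSSZ), SSZ)
  →2  add(mul(S(add(Z, mul(SZ, SZ))), SSSZ), SSZ)
  →3  add(add(SSSZ, mul(add(Z, mul(SZ, SZ)), SSSZ)), SSZ)
  →4  add(S(add(SSZ, mul(add(Z, mul(SZ, SZ)), SSSZ))), SSZ)
  →5  S(add(add(SSZ, mul(add(Z, mul(SZ, SZ)), SSSZ)), SSZ))
  →6  S(add(S(add(SZ, mul(add(Z, mul(SZ, SZ)), SSSZ))), SSZ))
  →7  S(S(add(add(SZ, mul(add(Z, mul(SZ, SZ)), SSSZ)), SSZ)))
  →8  S(S(add(S(add(Z, mul(add(Z, mul(SZ, SZ)), SSSZ))), SSZ)))
  →9  S(S(S(add(add(Z, mul(add(Z, mul(SZ, SZ)), SSSZ)), SSZ))))
  →10  S(S(S(add(mul(add(Z, mul(SZ, SZ)), SSSZ), SSZ))))
  →11  S(S(S(add(mul(mul(SZ, SZ), SSSZ), SSZ))))
  →12  S(S(S(add(mul(add(SZ, mul(Z, SZ)), SSSZ), SSZ))))
  →13  S(S(S(add(mul(S(add(Z, mul(Z, SZ))), SSSZ), SSZ))))
  →14  S(S(S(add(add(SSSZ, mul(add(Z, mul(Z, SZ)), SSSZ)), SSZ))))
  →15  S(S(S(add(S(add(SSZ, mul(add(Z, mul(Z, SZ)), SSSZ))), SSZ))))
  →16  S(S(S(S(add(add(SSZ, mul(add(Z, mul(Z, SZ)), SSSZ)), SSZ)))))
  →17  S(S(S(S(add(S(add(SZ, mul(add(Z, mul(Z, SZ)), SSSZ))), SSZ)))))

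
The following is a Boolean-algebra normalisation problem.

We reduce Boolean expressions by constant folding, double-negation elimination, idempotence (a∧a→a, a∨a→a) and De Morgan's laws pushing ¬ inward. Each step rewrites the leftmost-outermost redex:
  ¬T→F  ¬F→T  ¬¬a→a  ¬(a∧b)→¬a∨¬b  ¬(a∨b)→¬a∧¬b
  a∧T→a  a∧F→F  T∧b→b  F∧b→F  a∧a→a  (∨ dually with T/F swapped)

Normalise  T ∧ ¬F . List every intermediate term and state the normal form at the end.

Answer: normal form = T  (in 2 steps)

Working:
  start: T ∧ ¬F
  [1] ¬F
  [2] T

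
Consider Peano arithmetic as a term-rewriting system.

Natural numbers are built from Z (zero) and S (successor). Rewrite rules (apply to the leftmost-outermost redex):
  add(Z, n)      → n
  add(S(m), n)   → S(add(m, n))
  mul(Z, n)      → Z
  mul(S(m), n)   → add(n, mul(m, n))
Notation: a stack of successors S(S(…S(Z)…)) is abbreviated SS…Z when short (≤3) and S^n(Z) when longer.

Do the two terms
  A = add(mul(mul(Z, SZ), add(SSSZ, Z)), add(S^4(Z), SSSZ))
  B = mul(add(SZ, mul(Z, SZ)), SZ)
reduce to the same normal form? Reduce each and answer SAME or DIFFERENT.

Answer: DIFFERENT — A ⇓ S^7(Z), B ⇓ SZ

Working:
Term A:
  start: add(mul(mul(Z, SZ), add(SSSZ, Z)), add(S^4(Z), SSSZ))
  [1] add(mul(Z, add(SSSZ, Z)), add(S^4(Z), SSSZ))
  [2] add(Z, add(S^4(Z), SSSZ))
  [3] add(S^4(Z), SSSZ)
  [4] S(add(SSSZ, SSSZ))
  [5] S(S(add(SSZ, SSSZ)))
  [6] S(S(S(add(SZ, SSSZ))))
  [7] S(S(S(S(add(Z, SSSZ)))))
  [8] S^7(Z)

Term B:
  start: mul(add(SZ, mul(Z, SZ)), SZ)
  [1] mul(S(add(Z, mul(Z, SZ))), SZ)
  [2] add(SZ, mul(add(Z, mul(Z, SZ)), SZ))
  [3] S(add(Z, mul(add(Z, mul(Z, SZ)), SZ)))
  [4] S(mul(add(Z, mul(Z, SZ)), SZ))
  [5] S(mul(mul(Z, SZ), SZ))
  [6] S(mul(Z, SZ))
  [7] SZ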